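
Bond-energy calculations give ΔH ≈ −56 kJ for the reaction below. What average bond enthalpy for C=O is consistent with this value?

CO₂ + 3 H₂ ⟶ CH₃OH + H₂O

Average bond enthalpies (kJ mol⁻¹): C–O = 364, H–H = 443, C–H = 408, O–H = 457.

Let D be the C=O bond energy.
Σ(broken) = 2×D + 3×443 = 1329 + 2D
Σ(formed) = 3×408 + 1×364 + 3×457 = 2959
ΔH = Σ(broken) − Σ(formed) = (1329 + 2D) − (2959) = −1630 + 2D
Setting this equal to −56 kJ gives 2D = 1574, so D = 787 kJ/mol.

D(C=O) ≈ 787 kJ/mol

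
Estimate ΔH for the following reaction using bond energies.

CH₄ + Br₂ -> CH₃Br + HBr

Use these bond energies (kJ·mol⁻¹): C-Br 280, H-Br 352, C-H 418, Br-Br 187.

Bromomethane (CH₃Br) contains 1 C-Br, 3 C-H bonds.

ΔH ≈ −27 kJ

Bonds broken (reactants):
  Br-Br: 1 × 187 = 187
  C-H: 4 × 418 = 1672
  Σ(broken) = 1859 kJ
Bonds formed (products):
  C-Br: 1 × 280 = 280
  C-H: 3 × 418 = 1254
  H-Br: 1 × 352 = 352
  Σ(formed) = 1886 kJ
ΔH = Σ(broken) − Σ(formed) = 1859 − 1886 = −27 kJ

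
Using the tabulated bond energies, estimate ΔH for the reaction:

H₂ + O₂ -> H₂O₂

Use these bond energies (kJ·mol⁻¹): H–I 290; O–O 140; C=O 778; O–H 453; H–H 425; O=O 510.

ΔH ≈ −111 kJ

Bonds broken (reactants):
  H–H: 1 × 425 = 425
  O=O: 1 × 510 = 510
  Σ(broken) = 935 kJ
Bonds formed (products):
  O–H: 2 × 453 = 906
  O–O: 1 × 140 = 140
  Σ(formed) = 1046 kJ
ΔH = Σ(broken) − Σ(formed) = 935 − 1046 = −111 kJ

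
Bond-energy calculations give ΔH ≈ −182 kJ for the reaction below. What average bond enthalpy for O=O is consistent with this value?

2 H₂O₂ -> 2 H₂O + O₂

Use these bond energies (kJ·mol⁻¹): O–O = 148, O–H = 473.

Let D be the O=O bond energy.
Σ(broken) = 4×473 + 2×148 = 2188
Σ(formed) = 4×473 + 1×D = 1892 + D
ΔH = Σ(broken) − Σ(formed) = (2188) − (1892 + D) = +296 − D
Setting this equal to −182 kJ gives D = 478 kJ/mol.

D(O=O) ≈ 478 kJ/mol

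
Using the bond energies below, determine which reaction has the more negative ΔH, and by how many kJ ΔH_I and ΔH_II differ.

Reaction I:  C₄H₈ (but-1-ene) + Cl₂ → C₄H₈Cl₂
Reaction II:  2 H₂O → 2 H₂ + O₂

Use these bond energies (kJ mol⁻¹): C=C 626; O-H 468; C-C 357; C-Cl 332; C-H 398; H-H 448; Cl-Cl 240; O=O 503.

Reaction I:
  Bonds broken (reactants):
    C-C: 2 × 357 = 714
    C-H: 8 × 398 = 3184
    C=C: 1 × 626 = 626
    Cl-Cl: 1 × 240 = 240
    Σ(broken) = 4764 kJ
  Bonds formed (products):
    C-C: 3 × 357 = 1071
    C-Cl: 2 × 332 = 664
    C-H: 8 × 398 = 3184
    Σ(formed) = 4919 kJ
  ΔH_I = 4764 − 4919 = −155 kJ
Reaction II:
  Bonds broken (reactants):
    O-H: 4 × 468 = 1872
    Σ(broken) = 1872 kJ
  Bonds formed (products):
    H-H: 2 × 448 = 896
    O=O: 1 × 503 = 503
    Σ(formed) = 1399 kJ
  ΔH_II = 1872 − 1399 = +473 kJ
ΔH_I − ΔH_II = −628 kJ, so reaction I has the more negative ΔH; |ΔH_I − ΔH_II| = 628 kJ.

Reaction I, by 628 kJ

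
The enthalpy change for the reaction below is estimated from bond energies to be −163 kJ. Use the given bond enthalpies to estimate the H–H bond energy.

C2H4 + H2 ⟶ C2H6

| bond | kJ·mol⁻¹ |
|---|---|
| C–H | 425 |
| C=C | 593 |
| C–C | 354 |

Let D be the H–H bond energy.
Σ(broken) = 4×425 + 1×593 + 1×D = 2293 + D
Σ(formed) = 1×354 + 6×425 = 2904
ΔH = Σ(broken) − Σ(formed) = (2293 + D) − (2904) = −611 + D
Setting this equal to −163 kJ gives D = 448 kJ/mol.

D(H–H) ≈ 448 kJ/mol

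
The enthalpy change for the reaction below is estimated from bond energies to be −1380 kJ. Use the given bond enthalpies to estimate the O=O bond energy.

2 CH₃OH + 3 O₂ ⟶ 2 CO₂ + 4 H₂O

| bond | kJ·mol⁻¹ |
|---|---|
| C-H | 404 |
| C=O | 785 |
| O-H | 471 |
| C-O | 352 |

D(O=O) ≈ 486 kJ/mol

Let D be the O=O bond energy.
Σ(broken) = 6×404 + 2×352 + 2×471 + 3×D = 4070 + 3D
Σ(formed) = 4×785 + 8×471 = 6908
ΔH = Σ(broken) − Σ(formed) = (4070 + 3D) − (6908) = −2838 + 3D
Setting this equal to −1380 kJ gives 3D = 1458, so D = 486 kJ/mol.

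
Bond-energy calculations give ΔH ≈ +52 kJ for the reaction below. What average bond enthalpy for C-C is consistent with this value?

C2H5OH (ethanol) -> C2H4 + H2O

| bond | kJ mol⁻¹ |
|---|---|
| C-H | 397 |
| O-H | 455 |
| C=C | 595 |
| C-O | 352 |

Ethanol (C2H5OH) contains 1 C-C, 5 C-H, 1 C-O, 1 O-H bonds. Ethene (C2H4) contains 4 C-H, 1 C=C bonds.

D(C-C) ≈ 353 kJ/mol

Let D be the C-C bond energy.
Σ(broken) = 1×D + 5×397 + 1×352 + 1×455 = 2792 + D
Σ(formed) = 4×397 + 1×595 + 2×455 = 3093
ΔH = Σ(broken) − Σ(formed) = (2792 + D) − (3093) = −301 + D
Setting this equal to +52 kJ gives D = 353 kJ/mol.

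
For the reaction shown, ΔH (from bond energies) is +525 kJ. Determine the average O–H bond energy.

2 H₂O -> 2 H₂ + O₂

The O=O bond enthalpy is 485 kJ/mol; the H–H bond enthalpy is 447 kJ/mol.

Let D be the O–H bond energy.
Σ(broken) = 4×D = 4D
Σ(formed) = 2×447 + 1×485 = 1379
ΔH = Σ(broken) − Σ(formed) = (4D) − (1379) = −1379 + 4D
Setting this equal to +525 kJ gives 4D = 1904, so D = 476 kJ/mol.

D(O–H) ≈ 476 kJ/mol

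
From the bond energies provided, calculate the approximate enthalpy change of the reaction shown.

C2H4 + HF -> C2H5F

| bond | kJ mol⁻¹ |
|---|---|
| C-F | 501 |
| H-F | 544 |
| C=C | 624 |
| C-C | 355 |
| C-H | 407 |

ΔH ≈ −95 kJ

Bonds broken (reactants):
  C-H: 4 × 407 = 1628
  C=C: 1 × 624 = 624
  H-F: 1 × 544 = 544
  Σ(broken) = 2796 kJ
Bonds formed (products):
  C-C: 1 × 355 = 355
  C-F: 1 × 501 = 501
  C-H: 5 × 407 = 2035
  Σ(formed) = 2891 kJ
ΔH = Σ(broken) − Σ(formed) = 2796 − 2891 = −95 kJ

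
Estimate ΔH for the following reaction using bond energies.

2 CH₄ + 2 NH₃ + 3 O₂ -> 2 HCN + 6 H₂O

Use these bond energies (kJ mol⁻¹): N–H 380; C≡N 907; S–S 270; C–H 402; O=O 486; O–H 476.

ΔH ≈ −1376 kJ

Bonds broken (reactants):
  C–H: 8 × 402 = 3216
  N–H: 6 × 380 = 2280
  O=O: 3 × 486 = 1458
  Σ(broken) = 6954 kJ
Bonds formed (products):
  C≡N: 2 × 907 = 1814
  C–H: 2 × 402 = 804
  O–H: 12 × 476 = 5712
  Σ(formed) = 8330 kJ
ΔH = Σ(broken) − Σ(formed) = 6954 − 8330 = −1376 kJ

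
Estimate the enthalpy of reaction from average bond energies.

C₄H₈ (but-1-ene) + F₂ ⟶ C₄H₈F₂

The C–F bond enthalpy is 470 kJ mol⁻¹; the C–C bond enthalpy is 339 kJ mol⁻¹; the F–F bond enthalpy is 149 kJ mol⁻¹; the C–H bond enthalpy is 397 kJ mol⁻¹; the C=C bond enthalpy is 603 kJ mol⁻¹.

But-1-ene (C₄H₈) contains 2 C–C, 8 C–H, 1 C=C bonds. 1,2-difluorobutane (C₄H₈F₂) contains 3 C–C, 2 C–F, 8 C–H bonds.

ΔH ≈ −527 kJ

Bonds broken (reactants):
  C–C: 2 × 339 = 678
  C–H: 8 × 397 = 3176
  C=C: 1 × 603 = 603
  F–F: 1 × 149 = 149
  Σ(broken) = 4606 kJ
Bonds formed (products):
  C–C: 3 × 339 = 1017
  C–F: 2 × 470 = 940
  C–H: 8 × 397 = 3176
  Σ(formed) = 5133 kJ
ΔH = Σ(broken) − Σ(formed) = 4606 − 5133 = −527 kJ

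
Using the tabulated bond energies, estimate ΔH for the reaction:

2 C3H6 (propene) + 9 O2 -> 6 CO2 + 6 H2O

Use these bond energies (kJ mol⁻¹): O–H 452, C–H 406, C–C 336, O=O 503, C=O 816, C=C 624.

Bonds broken (reactants):
  C–C: 2 × 336 = 672
  C–H: 12 × 406 = 4872
  C=C: 2 × 624 = 1248
  O=O: 9 × 503 = 4527
  Σ(broken) = 11319 kJ
Bonds formed (products):
  C=O: 12 × 816 = 9792
  O–H: 12 × 452 = 5424
  Σ(formed) = 15216 kJ
ΔH = Σ(broken) − Σ(formed) = 11319 − 15216 = −3897 kJ

ΔH ≈ −3897 kJ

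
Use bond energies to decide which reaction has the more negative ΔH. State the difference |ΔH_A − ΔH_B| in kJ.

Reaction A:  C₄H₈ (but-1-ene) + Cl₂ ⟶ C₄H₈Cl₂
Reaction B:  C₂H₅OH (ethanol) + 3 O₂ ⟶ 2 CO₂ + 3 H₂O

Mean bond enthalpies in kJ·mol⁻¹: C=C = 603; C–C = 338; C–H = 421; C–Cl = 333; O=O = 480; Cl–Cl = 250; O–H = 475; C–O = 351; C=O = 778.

Reaction B, by 1102 kJ

Reaction A:
  Bonds broken (reactants):
    C–C: 2 × 338 = 676
    C–H: 8 × 421 = 3368
    C=C: 1 × 603 = 603
    Cl–Cl: 1 × 250 = 250
    Σ(broken) = 4897 kJ
  Bonds formed (products):
    C–C: 3 × 338 = 1014
    C–Cl: 2 × 333 = 666
    C–H: 8 × 421 = 3368
    Σ(formed) = 5048 kJ
  ΔH_A = 4897 − 5048 = −151 kJ
Reaction B:
  Bonds broken (reactants):
    C–C: 1 × 338 = 338
    C–H: 5 × 421 = 2105
    C–O: 1 × 351 = 351
    O–H: 1 × 475 = 475
    O=O: 3 × 480 = 1440
    Σ(broken) = 4709 kJ
  Bonds formed (products):
    C=O: 4 × 778 = 3112
    O–H: 6 × 475 = 2850
    Σ(formed) = 5962 kJ
  ΔH_B = 4709 − 5962 = −1253 kJ
ΔH_A − ΔH_B = +1102 kJ, so reaction B has the more negative ΔH; |ΔH_A − ΔH_B| = 1102 kJ.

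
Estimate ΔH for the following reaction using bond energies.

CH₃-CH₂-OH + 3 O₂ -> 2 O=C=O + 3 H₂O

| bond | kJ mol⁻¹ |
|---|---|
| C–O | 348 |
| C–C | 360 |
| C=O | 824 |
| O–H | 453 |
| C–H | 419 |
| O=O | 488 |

Bonds broken (reactants):
  C–C: 1 × 360 = 360
  C–H: 5 × 419 = 2095
  C–O: 1 × 348 = 348
  O–H: 1 × 453 = 453
  O=O: 3 × 488 = 1464
  Σ(broken) = 4720 kJ
Bonds formed (products):
  C=O: 4 × 824 = 3296
  O–H: 6 × 453 = 2718
  Σ(formed) = 6014 kJ
ΔH = Σ(broken) − Σ(formed) = 4720 − 6014 = −1294 kJ

ΔH ≈ −1294 kJ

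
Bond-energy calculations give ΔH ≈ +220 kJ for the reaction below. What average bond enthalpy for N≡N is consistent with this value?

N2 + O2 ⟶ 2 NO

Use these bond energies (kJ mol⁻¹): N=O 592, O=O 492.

D(N≡N) ≈ 912 kJ/mol

Let D be the N≡N bond energy.
Σ(broken) = 1×D + 1×492 = 492 + D
Σ(formed) = 2×592 = 1184
ΔH = Σ(broken) − Σ(formed) = (492 + D) − (1184) = −692 + D
Setting this equal to +220 kJ gives D = 912 kJ/mol.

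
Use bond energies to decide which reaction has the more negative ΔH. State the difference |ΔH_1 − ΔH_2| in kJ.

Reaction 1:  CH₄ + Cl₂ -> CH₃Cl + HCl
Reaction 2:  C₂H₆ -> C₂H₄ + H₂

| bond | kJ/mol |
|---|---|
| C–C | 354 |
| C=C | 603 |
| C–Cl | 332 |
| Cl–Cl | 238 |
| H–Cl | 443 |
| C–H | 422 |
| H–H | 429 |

Reaction 1:
  Bonds broken (reactants):
    C–H: 4 × 422 = 1688
    Cl–Cl: 1 × 238 = 238
    Σ(broken) = 1926 kJ
  Bonds formed (products):
    C–Cl: 1 × 332 = 332
    C–H: 3 × 422 = 1266
    H–Cl: 1 × 443 = 443
    Σ(formed) = 2041 kJ
  ΔH_1 = 1926 − 2041 = −115 kJ
Reaction 2:
  Bonds broken (reactants):
    C–C: 1 × 354 = 354
    C–H: 6 × 422 = 2532
    Σ(broken) = 2886 kJ
  Bonds formed (products):
    C–H: 4 × 422 = 1688
    C=C: 1 × 603 = 603
    H–H: 1 × 429 = 429
    Σ(formed) = 2720 kJ
  ΔH_2 = 2886 − 2720 = +166 kJ
ΔH_1 − ΔH_2 = −281 kJ, so reaction 1 has the more negative ΔH; |ΔH_1 − ΔH_2| = 281 kJ.

Reaction 1, by 281 kJ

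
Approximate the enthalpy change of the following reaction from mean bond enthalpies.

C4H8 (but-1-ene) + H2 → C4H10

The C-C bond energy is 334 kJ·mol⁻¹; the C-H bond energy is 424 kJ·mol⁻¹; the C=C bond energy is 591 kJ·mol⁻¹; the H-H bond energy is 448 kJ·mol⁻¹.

Bonds broken (reactants):
  C-C: 2 × 334 = 668
  C-H: 8 × 424 = 3392
  C=C: 1 × 591 = 591
  H-H: 1 × 448 = 448
  Σ(broken) = 5099 kJ
Bonds formed (products):
  C-C: 3 × 334 = 1002
  C-H: 10 × 424 = 4240
  Σ(formed) = 5242 kJ
ΔH = Σ(broken) − Σ(formed) = 5099 − 5242 = −143 kJ

ΔH ≈ −143 kJ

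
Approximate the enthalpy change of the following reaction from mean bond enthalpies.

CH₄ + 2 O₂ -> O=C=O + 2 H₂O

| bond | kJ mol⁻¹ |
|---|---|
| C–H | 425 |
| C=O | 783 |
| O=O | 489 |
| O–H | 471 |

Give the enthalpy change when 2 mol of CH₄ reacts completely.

ΔH = −1544 kJ

Bonds broken (reactants):
  C–H: 4 × 425 = 1700
  O=O: 2 × 489 = 978
  Σ(broken) = 2678 kJ
Bonds formed (products):
  C=O: 2 × 783 = 1566
  O–H: 4 × 471 = 1884
  Σ(formed) = 3450 kJ
ΔH = Σ(broken) − Σ(formed) = 2678 − 3450 = −772 kJ
For 2× the reaction as written: 2 × (−772) = −1544 kJ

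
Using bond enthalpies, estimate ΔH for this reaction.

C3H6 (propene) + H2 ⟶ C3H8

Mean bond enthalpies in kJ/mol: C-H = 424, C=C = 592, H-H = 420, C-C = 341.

ΔH ≈ −177 kJ

Bonds broken (reactants):
  C-C: 1 × 341 = 341
  C-H: 6 × 424 = 2544
  C=C: 1 × 592 = 592
  H-H: 1 × 420 = 420
  Σ(broken) = 3897 kJ
Bonds formed (products):
  C-C: 2 × 341 = 682
  C-H: 8 × 424 = 3392
  Σ(formed) = 4074 kJ
ΔH = Σ(broken) − Σ(formed) = 3897 − 4074 = −177 kJ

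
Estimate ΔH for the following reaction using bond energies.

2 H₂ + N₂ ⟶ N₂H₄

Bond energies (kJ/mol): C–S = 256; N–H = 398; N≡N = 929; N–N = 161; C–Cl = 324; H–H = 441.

Bonds broken (reactants):
  H–H: 2 × 441 = 882
  N≡N: 1 × 929 = 929
  Σ(broken) = 1811 kJ
Bonds formed (products):
  N–H: 4 × 398 = 1592
  N–N: 1 × 161 = 161
  Σ(formed) = 1753 kJ
ΔH = Σ(broken) − Σ(formed) = 1811 − 1753 = +58 kJ

ΔH ≈ +58 kJ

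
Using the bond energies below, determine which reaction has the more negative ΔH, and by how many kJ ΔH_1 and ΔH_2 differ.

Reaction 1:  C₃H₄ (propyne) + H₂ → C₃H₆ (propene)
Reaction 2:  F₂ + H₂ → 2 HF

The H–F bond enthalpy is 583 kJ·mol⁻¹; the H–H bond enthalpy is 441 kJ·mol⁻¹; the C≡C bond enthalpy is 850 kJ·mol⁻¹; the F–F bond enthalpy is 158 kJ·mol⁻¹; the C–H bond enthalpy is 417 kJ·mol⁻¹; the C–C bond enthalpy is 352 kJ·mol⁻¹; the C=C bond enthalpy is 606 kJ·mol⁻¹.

Reaction 2, by 418 kJ

Reaction 1:
  Bonds broken (reactants):
    C≡C: 1 × 850 = 850
    C–C: 1 × 352 = 352
    C–H: 4 × 417 = 1668
    H–H: 1 × 441 = 441
    Σ(broken) = 3311 kJ
  Bonds formed (products):
    C–C: 1 × 352 = 352
    C–H: 6 × 417 = 2502
    C=C: 1 × 606 = 606
    Σ(formed) = 3460 kJ
  ΔH_1 = 3311 − 3460 = −149 kJ
Reaction 2:
  Bonds broken (reactants):
    F–F: 1 × 158 = 158
    H–H: 1 × 441 = 441
    Σ(broken) = 599 kJ
  Bonds formed (products):
    H–F: 2 × 583 = 1166
    Σ(formed) = 1166 kJ
  ΔH_2 = 599 − 1166 = −567 kJ
ΔH_1 − ΔH_2 = +418 kJ, so reaction 2 has the more negative ΔH; |ΔH_1 − ΔH_2| = 418 kJ.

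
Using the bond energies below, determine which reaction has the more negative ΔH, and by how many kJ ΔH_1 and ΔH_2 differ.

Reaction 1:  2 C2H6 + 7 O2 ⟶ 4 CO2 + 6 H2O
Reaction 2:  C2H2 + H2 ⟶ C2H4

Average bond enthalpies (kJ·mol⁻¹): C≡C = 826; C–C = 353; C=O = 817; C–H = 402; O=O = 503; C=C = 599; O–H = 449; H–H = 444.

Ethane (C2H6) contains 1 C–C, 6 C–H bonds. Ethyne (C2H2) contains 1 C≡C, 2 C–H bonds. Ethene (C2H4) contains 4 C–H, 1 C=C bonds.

Reaction 1, by 2740 kJ

Reaction 1:
  Bonds broken (reactants):
    C–C: 2 × 353 = 706
    C–H: 12 × 402 = 4824
    O=O: 7 × 503 = 3521
    Σ(broken) = 9051 kJ
  Bonds formed (products):
    C=O: 8 × 817 = 6536
    O–H: 12 × 449 = 5388
    Σ(formed) = 11924 kJ
  ΔH_1 = 9051 − 11924 = −2873 kJ
Reaction 2:
  Bonds broken (reactants):
    C≡C: 1 × 826 = 826
    C–H: 2 × 402 = 804
    H–H: 1 × 444 = 444
    Σ(broken) = 2074 kJ
  Bonds formed (products):
    C–H: 4 × 402 = 1608
    C=C: 1 × 599 = 599
    Σ(formed) = 2207 kJ
  ΔH_2 = 2074 − 2207 = −133 kJ
ΔH_1 − ΔH_2 = −2740 kJ, so reaction 1 has the more negative ΔH; |ΔH_1 − ΔH_2| = 2740 kJ.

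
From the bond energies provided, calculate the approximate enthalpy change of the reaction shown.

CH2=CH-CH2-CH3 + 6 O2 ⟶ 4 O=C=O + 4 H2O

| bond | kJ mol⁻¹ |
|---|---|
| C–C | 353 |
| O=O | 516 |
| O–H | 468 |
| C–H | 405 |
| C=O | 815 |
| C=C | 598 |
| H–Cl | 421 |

Bonds broken (reactants):
  C–C: 2 × 353 = 706
  C–H: 8 × 405 = 3240
  C=C: 1 × 598 = 598
  O=O: 6 × 516 = 3096
  Σ(broken) = 7640 kJ
Bonds formed (products):
  C=O: 8 × 815 = 6520
  O–H: 8 × 468 = 3744
  Σ(formed) = 10264 kJ
ΔH = Σ(broken) − Σ(formed) = 7640 − 10264 = −2624 kJ

ΔH ≈ −2624 kJ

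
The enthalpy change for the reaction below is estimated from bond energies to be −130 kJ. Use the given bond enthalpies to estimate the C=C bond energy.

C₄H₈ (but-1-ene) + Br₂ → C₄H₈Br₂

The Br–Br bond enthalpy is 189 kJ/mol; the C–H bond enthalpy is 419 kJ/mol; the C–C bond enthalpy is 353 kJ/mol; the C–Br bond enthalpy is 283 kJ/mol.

Let D be the C=C bond energy.
Σ(broken) = 1×189 + 2×353 + 8×419 + 1×D = 4247 + D
Σ(formed) = 2×283 + 3×353 + 8×419 = 4977
ΔH = Σ(broken) − Σ(formed) = (4247 + D) − (4977) = −730 + D
Setting this equal to −130 kJ gives D = 600 kJ/mol.

D(C=C) ≈ 600 kJ/mol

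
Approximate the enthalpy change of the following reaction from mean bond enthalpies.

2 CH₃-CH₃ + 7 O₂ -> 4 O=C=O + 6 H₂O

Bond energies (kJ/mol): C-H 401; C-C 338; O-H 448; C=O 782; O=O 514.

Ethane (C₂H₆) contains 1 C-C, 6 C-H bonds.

Bonds broken (reactants):
  C-C: 2 × 338 = 676
  C-H: 12 × 401 = 4812
  O=O: 7 × 514 = 3598
  Σ(broken) = 9086 kJ
Bonds formed (products):
  C=O: 8 × 782 = 6256
  O-H: 12 × 448 = 5376
  Σ(formed) = 11632 kJ
ΔH = Σ(broken) − Σ(formed) = 9086 − 11632 = −2546 kJ

ΔH ≈ −2546 kJ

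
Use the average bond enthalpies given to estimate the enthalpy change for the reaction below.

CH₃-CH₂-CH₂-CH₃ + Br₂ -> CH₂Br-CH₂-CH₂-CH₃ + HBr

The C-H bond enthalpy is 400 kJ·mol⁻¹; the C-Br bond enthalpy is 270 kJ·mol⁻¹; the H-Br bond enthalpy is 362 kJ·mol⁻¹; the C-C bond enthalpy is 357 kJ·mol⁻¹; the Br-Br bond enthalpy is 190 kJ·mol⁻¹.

ΔH ≈ −42 kJ

Bonds broken (reactants):
  Br-Br: 1 × 190 = 190
  C-C: 3 × 357 = 1071
  C-H: 10 × 400 = 4000
  Σ(broken) = 5261 kJ
Bonds formed (products):
  C-Br: 1 × 270 = 270
  C-C: 3 × 357 = 1071
  C-H: 9 × 400 = 3600
  H-Br: 1 × 362 = 362
  Σ(formed) = 5303 kJ
ΔH = Σ(broken) − Σ(formed) = 5261 − 5303 = −42 kJ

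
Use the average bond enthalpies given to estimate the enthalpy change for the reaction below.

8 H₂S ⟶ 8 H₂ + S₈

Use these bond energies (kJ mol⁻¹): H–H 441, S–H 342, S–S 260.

Bonds broken (reactants):
  S–H: 16 × 342 = 5472
  Σ(broken) = 5472 kJ
Bonds formed (products):
  H–H: 8 × 441 = 3528
  S–S: 8 × 260 = 2080
  Σ(formed) = 5608 kJ
ΔH = Σ(broken) − Σ(formed) = 5472 − 5608 = −136 kJ

ΔH ≈ −136 kJ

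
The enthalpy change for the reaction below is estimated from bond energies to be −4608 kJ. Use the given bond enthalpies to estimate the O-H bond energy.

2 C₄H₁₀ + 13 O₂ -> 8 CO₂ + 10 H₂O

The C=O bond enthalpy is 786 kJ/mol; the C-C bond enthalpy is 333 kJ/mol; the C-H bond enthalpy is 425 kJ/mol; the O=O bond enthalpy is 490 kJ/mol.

D(O-H) ≈ 445 kJ/mol

Let D be the O-H bond energy.
Σ(broken) = 6×333 + 20×425 + 13×490 = 16868
Σ(formed) = 16×786 + 20×D = 12576 + 20D
ΔH = Σ(broken) − Σ(formed) = (16868) − (12576 + 20D) = +4292 − 20D
Setting this equal to −4608 kJ gives 20D = 8900, so D = 445 kJ/mol.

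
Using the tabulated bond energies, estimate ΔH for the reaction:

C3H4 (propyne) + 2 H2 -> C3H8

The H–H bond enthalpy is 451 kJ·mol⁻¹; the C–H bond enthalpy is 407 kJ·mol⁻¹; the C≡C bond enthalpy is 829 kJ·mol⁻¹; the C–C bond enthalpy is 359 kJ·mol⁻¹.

ΔH ≈ −256 kJ

Bonds broken (reactants):
  C≡C: 1 × 829 = 829
  C–C: 1 × 359 = 359
  C–H: 4 × 407 = 1628
  H–H: 2 × 451 = 902
  Σ(broken) = 3718 kJ
Bonds formed (products):
  C–C: 2 × 359 = 718
  C–H: 8 × 407 = 3256
  Σ(formed) = 3974 kJ
ΔH = Σ(broken) − Σ(formed) = 3718 − 3974 = −256 kJ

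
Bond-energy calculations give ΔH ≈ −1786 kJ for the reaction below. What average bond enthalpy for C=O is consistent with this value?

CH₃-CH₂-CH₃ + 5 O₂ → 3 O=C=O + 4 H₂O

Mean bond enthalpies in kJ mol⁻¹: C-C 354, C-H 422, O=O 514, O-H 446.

Let D be the C=O bond energy.
Σ(broken) = 2×354 + 8×422 + 5×514 = 6654
Σ(formed) = 6×D + 8×446 = 3568 + 6D
ΔH = Σ(broken) − Σ(formed) = (6654) − (3568 + 6D) = +3086 − 6D
Setting this equal to −1786 kJ gives 6D = 4872, so D = 812 kJ/mol.

D(C=O) ≈ 812 kJ/mol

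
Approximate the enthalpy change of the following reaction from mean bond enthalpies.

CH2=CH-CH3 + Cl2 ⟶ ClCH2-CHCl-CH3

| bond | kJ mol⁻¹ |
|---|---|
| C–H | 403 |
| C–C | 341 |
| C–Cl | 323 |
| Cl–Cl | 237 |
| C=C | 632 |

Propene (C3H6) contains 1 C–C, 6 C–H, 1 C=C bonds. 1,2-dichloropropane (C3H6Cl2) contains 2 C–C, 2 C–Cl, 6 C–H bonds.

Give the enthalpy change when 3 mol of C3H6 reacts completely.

ΔH = −354 kJ

Bonds broken (reactants):
  C–C: 1 × 341 = 341
  C–H: 6 × 403 = 2418
  C=C: 1 × 632 = 632
  Cl–Cl: 1 × 237 = 237
  Σ(broken) = 3628 kJ
Bonds formed (products):
  C–C: 2 × 341 = 682
  C–Cl: 2 × 323 = 646
  C–H: 6 × 403 = 2418
  Σ(formed) = 3746 kJ
ΔH = Σ(broken) − Σ(formed) = 3628 − 3746 = −118 kJ
For 3× the reaction as written: 3 × (−118) = −354 kJ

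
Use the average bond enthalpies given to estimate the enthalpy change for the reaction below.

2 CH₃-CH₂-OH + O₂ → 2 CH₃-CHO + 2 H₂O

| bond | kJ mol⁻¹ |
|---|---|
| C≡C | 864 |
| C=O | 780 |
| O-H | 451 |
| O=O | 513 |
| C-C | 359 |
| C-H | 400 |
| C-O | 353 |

ΔH ≈ −443 kJ

Bonds broken (reactants):
  C-C: 2 × 359 = 718
  C-H: 10 × 400 = 4000
  C-O: 2 × 353 = 706
  O-H: 2 × 451 = 902
  O=O: 1 × 513 = 513
  Σ(broken) = 6839 kJ
Bonds formed (products):
  C-C: 2 × 359 = 718
  C-H: 8 × 400 = 3200
  C=O: 2 × 780 = 1560
  O-H: 4 × 451 = 1804
  Σ(formed) = 7282 kJ
ΔH = Σ(broken) − Σ(formed) = 6839 − 7282 = −443 kJ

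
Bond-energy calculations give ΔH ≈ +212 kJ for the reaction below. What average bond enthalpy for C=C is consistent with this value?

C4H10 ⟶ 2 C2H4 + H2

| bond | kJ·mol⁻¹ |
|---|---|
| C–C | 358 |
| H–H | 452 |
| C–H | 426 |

D(C=C) ≈ 631 kJ/mol

Let D be the C=C bond energy.
Σ(broken) = 3×358 + 10×426 = 5334
Σ(formed) = 8×426 + 2×D + 1×452 = 3860 + 2D
ΔH = Σ(broken) − Σ(formed) = (5334) − (3860 + 2D) = +1474 − 2D
Setting this equal to +212 kJ gives 2D = 1262, so D = 631 kJ/mol.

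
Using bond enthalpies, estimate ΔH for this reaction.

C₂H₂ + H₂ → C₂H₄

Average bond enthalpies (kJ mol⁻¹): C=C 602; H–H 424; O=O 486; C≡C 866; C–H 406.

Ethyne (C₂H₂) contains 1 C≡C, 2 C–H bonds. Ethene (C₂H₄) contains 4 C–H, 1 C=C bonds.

ΔH ≈ −124 kJ

Bonds broken (reactants):
  C≡C: 1 × 866 = 866
  C–H: 2 × 406 = 812
  H–H: 1 × 424 = 424
  Σ(broken) = 2102 kJ
Bonds formed (products):
  C–H: 4 × 406 = 1624
  C=C: 1 × 602 = 602
  Σ(formed) = 2226 kJ
ΔH = Σ(broken) − Σ(formed) = 2102 − 2226 = −124 kJ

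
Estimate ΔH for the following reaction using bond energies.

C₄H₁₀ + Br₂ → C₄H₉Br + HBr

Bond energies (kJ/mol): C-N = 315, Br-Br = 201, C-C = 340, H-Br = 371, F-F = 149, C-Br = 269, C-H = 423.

ΔH ≈ −16 kJ

Bonds broken (reactants):
  Br-Br: 1 × 201 = 201
  C-C: 3 × 340 = 1020
  C-H: 10 × 423 = 4230
  Σ(broken) = 5451 kJ
Bonds formed (products):
  C-Br: 1 × 269 = 269
  C-C: 3 × 340 = 1020
  C-H: 9 × 423 = 3807
  H-Br: 1 × 371 = 371
  Σ(formed) = 5467 kJ
ΔH = Σ(broken) − Σ(formed) = 5451 − 5467 = −16 kJ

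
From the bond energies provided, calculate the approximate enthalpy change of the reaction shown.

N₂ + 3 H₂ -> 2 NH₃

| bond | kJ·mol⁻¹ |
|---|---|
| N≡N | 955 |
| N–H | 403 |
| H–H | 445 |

Bonds broken (reactants):
  H–H: 3 × 445 = 1335
  N≡N: 1 × 955 = 955
  Σ(broken) = 2290 kJ
Bonds formed (products):
  N–H: 6 × 403 = 2418
  Σ(formed) = 2418 kJ
ΔH = Σ(broken) − Σ(formed) = 2290 − 2418 = −128 kJ

ΔH ≈ −128 kJ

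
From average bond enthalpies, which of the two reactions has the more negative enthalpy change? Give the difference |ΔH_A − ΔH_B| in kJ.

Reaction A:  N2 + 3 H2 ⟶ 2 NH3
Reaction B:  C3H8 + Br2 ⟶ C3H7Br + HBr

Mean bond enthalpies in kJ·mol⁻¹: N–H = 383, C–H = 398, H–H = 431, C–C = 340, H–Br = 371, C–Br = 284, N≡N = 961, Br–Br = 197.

Reaction A:
  Bonds broken (reactants):
    H–H: 3 × 431 = 1293
    N≡N: 1 × 961 = 961
    Σ(broken) = 2254 kJ
  Bonds formed (products):
    N–H: 6 × 383 = 2298
    Σ(formed) = 2298 kJ
  ΔH_A = 2254 − 2298 = −44 kJ
Reaction B:
  Bonds broken (reactants):
    Br–Br: 1 × 197 = 197
    C–C: 2 × 340 = 680
    C–H: 8 × 398 = 3184
    Σ(broken) = 4061 kJ
  Bonds formed (products):
    C–Br: 1 × 284 = 284
    C–C: 2 × 340 = 680
    C–H: 7 × 398 = 2786
    H–Br: 1 × 371 = 371
    Σ(formed) = 4121 kJ
  ΔH_B = 4061 − 4121 = −60 kJ
ΔH_A − ΔH_B = +16 kJ, so reaction B has the more negative ΔH; |ΔH_A − ΔH_B| = 16 kJ.

Reaction B, by 16 kJ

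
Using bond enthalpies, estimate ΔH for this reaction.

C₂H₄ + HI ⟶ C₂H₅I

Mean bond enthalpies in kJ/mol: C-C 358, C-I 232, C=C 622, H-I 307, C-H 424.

Bonds broken (reactants):
  C-H: 4 × 424 = 1696
  C=C: 1 × 622 = 622
  H-I: 1 × 307 = 307
  Σ(broken) = 2625 kJ
Bonds formed (products):
  C-C: 1 × 358 = 358
  C-H: 5 × 424 = 2120
  C-I: 1 × 232 = 232
  Σ(formed) = 2710 kJ
ΔH = Σ(broken) − Σ(formed) = 2625 − 2710 = −85 kJ

ΔH ≈ −85 kJ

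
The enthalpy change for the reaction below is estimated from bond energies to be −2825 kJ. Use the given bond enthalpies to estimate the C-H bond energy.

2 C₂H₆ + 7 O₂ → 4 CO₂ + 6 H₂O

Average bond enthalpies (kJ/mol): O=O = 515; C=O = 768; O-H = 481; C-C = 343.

Let D be the C-H bond energy.
Σ(broken) = 2×343 + 12×D + 7×515 = 4291 + 12D
Σ(formed) = 8×768 + 12×481 = 11916
ΔH = Σ(broken) − Σ(formed) = (4291 + 12D) − (11916) = −7625 + 12D
Setting this equal to −2825 kJ gives 12D = 4800, so D = 400 kJ/mol.

D(C-H) ≈ 400 kJ/mol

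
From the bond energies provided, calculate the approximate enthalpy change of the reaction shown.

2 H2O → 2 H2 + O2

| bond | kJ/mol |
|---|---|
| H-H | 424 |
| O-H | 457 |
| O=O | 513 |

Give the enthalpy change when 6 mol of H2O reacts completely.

ΔH = +1401 kJ

Bonds broken (reactants):
  O-H: 4 × 457 = 1828
  Σ(broken) = 1828 kJ
Bonds formed (products):
  H-H: 2 × 424 = 848
  O=O: 1 × 513 = 513
  Σ(formed) = 1361 kJ
ΔH = Σ(broken) − Σ(formed) = 1828 − 1361 = +467 kJ
For 3× the reaction as written: 3 × (+467) = +1401 kJ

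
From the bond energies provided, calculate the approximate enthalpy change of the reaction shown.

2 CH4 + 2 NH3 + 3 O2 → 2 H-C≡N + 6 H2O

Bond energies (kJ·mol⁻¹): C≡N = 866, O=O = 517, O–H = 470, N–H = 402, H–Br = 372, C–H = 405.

ΔH ≈ −979 kJ

Bonds broken (reactants):
  C–H: 8 × 405 = 3240
  N–H: 6 × 402 = 2412
  O=O: 3 × 517 = 1551
  Σ(broken) = 7203 kJ
Bonds formed (products):
  C≡N: 2 × 866 = 1732
  C–H: 2 × 405 = 810
  O–H: 12 × 470 = 5640
  Σ(formed) = 8182 kJ
ΔH = Σ(broken) − Σ(formed) = 7203 − 8182 = −979 kJ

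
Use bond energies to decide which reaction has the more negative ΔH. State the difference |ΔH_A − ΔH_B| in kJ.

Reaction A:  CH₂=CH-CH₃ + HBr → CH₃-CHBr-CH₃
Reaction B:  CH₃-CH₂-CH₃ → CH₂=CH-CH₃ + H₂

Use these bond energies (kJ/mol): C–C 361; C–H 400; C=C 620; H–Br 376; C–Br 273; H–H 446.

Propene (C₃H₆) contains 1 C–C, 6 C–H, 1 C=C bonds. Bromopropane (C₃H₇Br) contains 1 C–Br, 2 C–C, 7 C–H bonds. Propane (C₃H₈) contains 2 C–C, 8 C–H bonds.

Reaction A:
  Bonds broken (reactants):
    C–C: 1 × 361 = 361
    C–H: 6 × 400 = 2400
    C=C: 1 × 620 = 620
    H–Br: 1 × 376 = 376
    Σ(broken) = 3757 kJ
  Bonds formed (products):
    C–Br: 1 × 273 = 273
    C–C: 2 × 361 = 722
    C–H: 7 × 400 = 2800
    Σ(formed) = 3795 kJ
  ΔH_A = 3757 − 3795 = −38 kJ
Reaction B:
  Bonds broken (reactants):
    C–C: 2 × 361 = 722
    C–H: 8 × 400 = 3200
    Σ(broken) = 3922 kJ
  Bonds formed (products):
    C–C: 1 × 361 = 361
    C–H: 6 × 400 = 2400
    C=C: 1 × 620 = 620
    H–H: 1 × 446 = 446
    Σ(formed) = 3827 kJ
  ΔH_B = 3922 − 3827 = +95 kJ
ΔH_A − ΔH_B = −133 kJ, so reaction A has the more negative ΔH; |ΔH_A − ΔH_B| = 133 kJ.

Reaction A, by 133 kJ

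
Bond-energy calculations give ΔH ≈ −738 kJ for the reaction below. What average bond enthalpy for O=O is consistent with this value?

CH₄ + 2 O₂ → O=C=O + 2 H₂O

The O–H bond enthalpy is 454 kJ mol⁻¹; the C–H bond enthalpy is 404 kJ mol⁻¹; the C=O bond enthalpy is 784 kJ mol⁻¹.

D(O=O) ≈ 515 kJ/mol

Let D be the O=O bond energy.
Σ(broken) = 4×404 + 2×D = 1616 + 2D
Σ(formed) = 2×784 + 4×454 = 3384
ΔH = Σ(broken) − Σ(formed) = (1616 + 2D) − (3384) = −1768 + 2D
Setting this equal to −738 kJ gives 2D = 1030, so D = 515 kJ/mol.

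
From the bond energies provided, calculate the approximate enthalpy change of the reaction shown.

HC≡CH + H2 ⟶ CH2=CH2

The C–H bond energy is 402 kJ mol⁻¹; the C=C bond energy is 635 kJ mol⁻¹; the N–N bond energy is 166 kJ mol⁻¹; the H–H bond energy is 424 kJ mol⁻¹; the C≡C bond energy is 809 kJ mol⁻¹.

ΔH ≈ −206 kJ

Bonds broken (reactants):
  C≡C: 1 × 809 = 809
  C–H: 2 × 402 = 804
  H–H: 1 × 424 = 424
  Σ(broken) = 2037 kJ
Bonds formed (products):
  C–H: 4 × 402 = 1608
  C=C: 1 × 635 = 635
  Σ(formed) = 2243 kJ
ΔH = Σ(broken) − Σ(formed) = 2037 − 2243 = −206 kJ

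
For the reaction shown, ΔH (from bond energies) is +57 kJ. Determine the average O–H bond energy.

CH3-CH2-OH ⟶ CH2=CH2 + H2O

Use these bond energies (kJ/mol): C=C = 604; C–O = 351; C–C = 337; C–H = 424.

Let D be the O–H bond energy.
Σ(broken) = 1×337 + 5×424 + 1×351 + 1×D = 2808 + D
Σ(formed) = 4×424 + 1×604 + 2×D = 2300 + 2D
ΔH = Σ(broken) − Σ(formed) = (2808 + D) − (2300 + 2D) = +508 − D
Setting this equal to +57 kJ gives D = 451 kJ/mol.

D(O–H) ≈ 451 kJ/mol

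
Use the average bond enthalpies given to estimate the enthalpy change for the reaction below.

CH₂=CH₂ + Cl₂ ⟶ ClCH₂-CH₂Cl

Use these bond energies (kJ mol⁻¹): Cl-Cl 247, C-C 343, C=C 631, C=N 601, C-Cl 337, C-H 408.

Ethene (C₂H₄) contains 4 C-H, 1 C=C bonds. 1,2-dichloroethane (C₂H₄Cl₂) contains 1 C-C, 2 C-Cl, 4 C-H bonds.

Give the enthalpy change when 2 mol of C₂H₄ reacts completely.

ΔH = −278 kJ

Bonds broken (reactants):
  C-H: 4 × 408 = 1632
  C=C: 1 × 631 = 631
  Cl-Cl: 1 × 247 = 247
  Σ(broken) = 2510 kJ
Bonds formed (products):
  C-C: 1 × 343 = 343
  C-Cl: 2 × 337 = 674
  C-H: 4 × 408 = 1632
  Σ(formed) = 2649 kJ
ΔH = Σ(broken) − Σ(formed) = 2510 − 2649 = −139 kJ
For 2× the reaction as written: 2 × (−139) = −278 kJ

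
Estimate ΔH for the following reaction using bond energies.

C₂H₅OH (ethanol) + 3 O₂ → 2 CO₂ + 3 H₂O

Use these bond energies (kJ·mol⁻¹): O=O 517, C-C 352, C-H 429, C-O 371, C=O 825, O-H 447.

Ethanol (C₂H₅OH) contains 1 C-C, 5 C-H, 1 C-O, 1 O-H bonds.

ΔH ≈ −1116 kJ

Bonds broken (reactants):
  C-C: 1 × 352 = 352
  C-H: 5 × 429 = 2145
  C-O: 1 × 371 = 371
  O-H: 1 × 447 = 447
  O=O: 3 × 517 = 1551
  Σ(broken) = 4866 kJ
Bonds formed (products):
  C=O: 4 × 825 = 3300
  O-H: 6 × 447 = 2682
  Σ(formed) = 5982 kJ
ΔH = Σ(broken) − Σ(formed) = 4866 − 5982 = −1116 kJ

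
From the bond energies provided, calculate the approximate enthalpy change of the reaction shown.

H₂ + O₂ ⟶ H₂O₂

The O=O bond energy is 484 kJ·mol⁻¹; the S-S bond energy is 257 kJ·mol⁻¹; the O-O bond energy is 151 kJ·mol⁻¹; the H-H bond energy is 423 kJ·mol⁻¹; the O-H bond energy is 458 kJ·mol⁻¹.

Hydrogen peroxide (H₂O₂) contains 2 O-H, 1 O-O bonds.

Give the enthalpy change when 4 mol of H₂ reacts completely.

Bonds broken (reactants):
  H-H: 1 × 423 = 423
  O=O: 1 × 484 = 484
  Σ(broken) = 907 kJ
Bonds formed (products):
  O-H: 2 × 458 = 916
  O-O: 1 × 151 = 151
  Σ(formed) = 1067 kJ
ΔH = Σ(broken) − Σ(formed) = 907 − 1067 = −160 kJ
For 4× the reaction as written: 4 × (−160) = −640 kJ

ΔH = −640 kJ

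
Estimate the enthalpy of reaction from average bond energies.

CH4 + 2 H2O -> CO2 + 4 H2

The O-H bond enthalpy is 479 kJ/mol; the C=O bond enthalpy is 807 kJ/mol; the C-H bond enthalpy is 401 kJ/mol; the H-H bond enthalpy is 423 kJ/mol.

Bonds broken (reactants):
  C-H: 4 × 401 = 1604
  O-H: 4 × 479 = 1916
  Σ(broken) = 3520 kJ
Bonds formed (products):
  C=O: 2 × 807 = 1614
  H-H: 4 × 423 = 1692
  Σ(formed) = 3306 kJ
ΔH = Σ(broken) − Σ(formed) = 3520 − 3306 = +214 kJ

ΔH ≈ +214 kJ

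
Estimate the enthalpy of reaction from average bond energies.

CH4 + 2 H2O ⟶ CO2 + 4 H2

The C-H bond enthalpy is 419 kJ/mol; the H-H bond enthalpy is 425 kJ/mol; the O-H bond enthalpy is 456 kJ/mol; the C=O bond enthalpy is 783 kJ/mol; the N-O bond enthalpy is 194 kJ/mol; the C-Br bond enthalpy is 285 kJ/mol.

ΔH ≈ +234 kJ

Bonds broken (reactants):
  C-H: 4 × 419 = 1676
  O-H: 4 × 456 = 1824
  Σ(broken) = 3500 kJ
Bonds formed (products):
  C=O: 2 × 783 = 1566
  H-H: 4 × 425 = 1700
  Σ(formed) = 3266 kJ
ΔH = Σ(broken) − Σ(formed) = 3500 − 3266 = +234 kJ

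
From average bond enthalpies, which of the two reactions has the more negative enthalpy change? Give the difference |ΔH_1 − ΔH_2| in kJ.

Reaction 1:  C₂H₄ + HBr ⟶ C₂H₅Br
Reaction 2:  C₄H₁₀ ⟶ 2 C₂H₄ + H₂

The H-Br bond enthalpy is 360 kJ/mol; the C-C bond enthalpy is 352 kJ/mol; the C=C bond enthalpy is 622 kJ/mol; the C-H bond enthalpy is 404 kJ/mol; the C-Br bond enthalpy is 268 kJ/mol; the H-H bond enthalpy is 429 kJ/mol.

Reaction 1:
  Bonds broken (reactants):
    C-H: 4 × 404 = 1616
    C=C: 1 × 622 = 622
    H-Br: 1 × 360 = 360
    Σ(broken) = 2598 kJ
  Bonds formed (products):
    C-Br: 1 × 268 = 268
    C-C: 1 × 352 = 352
    C-H: 5 × 404 = 2020
    Σ(formed) = 2640 kJ
  ΔH_1 = 2598 − 2640 = −42 kJ
Reaction 2:
  Bonds broken (reactants):
    C-C: 3 × 352 = 1056
    C-H: 10 × 404 = 4040
    Σ(broken) = 5096 kJ
  Bonds formed (products):
    C-H: 8 × 404 = 3232
    C=C: 2 × 622 = 1244
    H-H: 1 × 429 = 429
    Σ(formed) = 4905 kJ
  ΔH_2 = 5096 − 4905 = +191 kJ
ΔH_1 − ΔH_2 = −233 kJ, so reaction 1 has the more negative ΔH; |ΔH_1 − ΔH_2| = 233 kJ.

Reaction 1, by 233 kJ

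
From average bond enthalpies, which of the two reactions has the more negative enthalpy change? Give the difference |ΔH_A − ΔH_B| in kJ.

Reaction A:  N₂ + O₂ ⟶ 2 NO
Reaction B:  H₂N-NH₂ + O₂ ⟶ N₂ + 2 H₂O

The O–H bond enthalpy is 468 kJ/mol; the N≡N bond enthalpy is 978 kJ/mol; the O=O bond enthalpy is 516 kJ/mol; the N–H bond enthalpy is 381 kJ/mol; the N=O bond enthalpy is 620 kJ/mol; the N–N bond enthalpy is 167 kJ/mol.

Reaction B, by 897 kJ

Reaction A:
  Bonds broken (reactants):
    N≡N: 1 × 978 = 978
    O=O: 1 × 516 = 516
    Σ(broken) = 1494 kJ
  Bonds formed (products):
    N=O: 2 × 620 = 1240
    Σ(formed) = 1240 kJ
  ΔH_A = 1494 − 1240 = +254 kJ
Reaction B:
  Bonds broken (reactants):
    N–H: 4 × 381 = 1524
    N–N: 1 × 167 = 167
    O=O: 1 × 516 = 516
    Σ(broken) = 2207 kJ
  Bonds formed (products):
    N≡N: 1 × 978 = 978
    O–H: 4 × 468 = 1872
    Σ(formed) = 2850 kJ
  ΔH_B = 2207 − 2850 = −643 kJ
ΔH_A − ΔH_B = +897 kJ, so reaction B has the more negative ΔH; |ΔH_A − ΔH_B| = 897 kJ.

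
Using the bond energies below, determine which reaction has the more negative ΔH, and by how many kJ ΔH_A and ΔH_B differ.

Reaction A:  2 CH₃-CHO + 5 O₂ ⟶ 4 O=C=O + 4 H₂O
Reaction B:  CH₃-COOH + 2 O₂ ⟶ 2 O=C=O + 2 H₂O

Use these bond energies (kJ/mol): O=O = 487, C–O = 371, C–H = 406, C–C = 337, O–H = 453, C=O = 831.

Reaction A:
  Bonds broken (reactants):
    C–C: 2 × 337 = 674
    C–H: 8 × 406 = 3248
    C=O: 2 × 831 = 1662
    O=O: 5 × 487 = 2435
    Σ(broken) = 8019 kJ
  Bonds formed (products):
    C=O: 8 × 831 = 6648
    O–H: 8 × 453 = 3624
    Σ(formed) = 10272 kJ
  ΔH_A = 8019 − 10272 = −2253 kJ
Reaction B:
  Bonds broken (reactants):
    C–C: 1 × 337 = 337
    C–H: 3 × 406 = 1218
    C–O: 1 × 371 = 371
    C=O: 1 × 831 = 831
    O–H: 1 × 453 = 453
    O=O: 2 × 487 = 974
    Σ(broken) = 4184 kJ
  Bonds formed (products):
    C=O: 4 × 831 = 3324
    O–H: 4 × 453 = 1812
    Σ(formed) = 5136 kJ
  ΔH_B = 4184 − 5136 = −952 kJ
ΔH_A − ΔH_B = −1301 kJ, so reaction A has the more negative ΔH; |ΔH_A − ΔH_B| = 1301 kJ.

Reaction A, by 1301 kJ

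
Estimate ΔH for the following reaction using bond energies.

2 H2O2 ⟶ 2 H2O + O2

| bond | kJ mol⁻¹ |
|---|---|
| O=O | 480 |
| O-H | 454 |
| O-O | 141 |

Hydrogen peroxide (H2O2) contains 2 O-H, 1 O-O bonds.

Bonds broken (reactants):
  O-H: 4 × 454 = 1816
  O-O: 2 × 141 = 282
  Σ(broken) = 2098 kJ
Bonds formed (products):
  O-H: 4 × 454 = 1816
  O=O: 1 × 480 = 480
  Σ(formed) = 2296 kJ
ΔH = Σ(broken) − Σ(formed) = 2098 − 2296 = −198 kJ

ΔH ≈ −198 kJ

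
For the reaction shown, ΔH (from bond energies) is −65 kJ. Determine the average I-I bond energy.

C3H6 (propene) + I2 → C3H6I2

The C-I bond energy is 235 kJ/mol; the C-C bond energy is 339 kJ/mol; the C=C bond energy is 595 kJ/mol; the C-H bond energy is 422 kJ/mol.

Let D be the I-I bond energy.
Σ(broken) = 1×339 + 6×422 + 1×595 + 1×D = 3466 + D
Σ(formed) = 2×339 + 6×422 + 2×235 = 3680
ΔH = Σ(broken) − Σ(formed) = (3466 + D) − (3680) = −214 + D
Setting this equal to −65 kJ gives D = 149 kJ/mol.

D(I-I) ≈ 149 kJ/mol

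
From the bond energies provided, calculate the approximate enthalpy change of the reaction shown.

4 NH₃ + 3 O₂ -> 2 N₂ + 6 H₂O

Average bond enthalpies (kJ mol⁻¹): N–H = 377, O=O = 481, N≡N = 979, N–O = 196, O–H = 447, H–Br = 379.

Bonds broken (reactants):
  N–H: 12 × 377 = 4524
  O=O: 3 × 481 = 1443
  Σ(broken) = 5967 kJ
Bonds formed (products):
  N≡N: 2 × 979 = 1958
  O–H: 12 × 447 = 5364
  Σ(formed) = 7322 kJ
ΔH = Σ(broken) − Σ(formed) = 5967 − 7322 = −1355 kJ

ΔH ≈ −1355 kJ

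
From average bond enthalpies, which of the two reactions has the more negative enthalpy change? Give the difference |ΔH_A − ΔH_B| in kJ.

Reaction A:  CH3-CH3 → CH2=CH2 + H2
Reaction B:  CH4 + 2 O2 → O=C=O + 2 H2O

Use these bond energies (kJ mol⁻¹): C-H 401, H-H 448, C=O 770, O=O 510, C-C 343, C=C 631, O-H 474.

Reaction A:
  Bonds broken (reactants):
    C-C: 1 × 343 = 343
    C-H: 6 × 401 = 2406
    Σ(broken) = 2749 kJ
  Bonds formed (products):
    C-H: 4 × 401 = 1604
    C=C: 1 × 631 = 631
    H-H: 1 × 448 = 448
    Σ(formed) = 2683 kJ
  ΔH_A = 2749 − 2683 = +66 kJ
Reaction B:
  Bonds broken (reactants):
    C-H: 4 × 401 = 1604
    O=O: 2 × 510 = 1020
    Σ(broken) = 2624 kJ
  Bonds formed (products):
    C=O: 2 × 770 = 1540
    O-H: 4 × 474 = 1896
    Σ(formed) = 3436 kJ
  ΔH_B = 2624 − 3436 = −812 kJ
ΔH_A − ΔH_B = +878 kJ, so reaction B has the more negative ΔH; |ΔH_A − ΔH_B| = 878 kJ.

Reaction B, by 878 kJ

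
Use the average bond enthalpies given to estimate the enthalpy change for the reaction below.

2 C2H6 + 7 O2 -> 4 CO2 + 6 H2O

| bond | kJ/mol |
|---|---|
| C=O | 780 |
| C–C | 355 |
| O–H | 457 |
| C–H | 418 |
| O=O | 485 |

Bonds broken (reactants):
  C–C: 2 × 355 = 710
  C–H: 12 × 418 = 5016
  O=O: 7 × 485 = 3395
  Σ(broken) = 9121 kJ
Bonds formed (products):
  C=O: 8 × 780 = 6240
  O–H: 12 × 457 = 5484
  Σ(formed) = 11724 kJ
ΔH = Σ(broken) − Σ(formed) = 9121 − 11724 = −2603 kJ

ΔH ≈ −2603 kJ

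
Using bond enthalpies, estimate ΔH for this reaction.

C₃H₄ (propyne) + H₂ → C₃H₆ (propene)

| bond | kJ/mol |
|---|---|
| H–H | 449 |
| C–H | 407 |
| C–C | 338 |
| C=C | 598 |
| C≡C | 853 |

Bonds broken (reactants):
  C≡C: 1 × 853 = 853
  C–C: 1 × 338 = 338
  C–H: 4 × 407 = 1628
  H–H: 1 × 449 = 449
  Σ(broken) = 3268 kJ
Bonds formed (products):
  C–C: 1 × 338 = 338
  C–H: 6 × 407 = 2442
  C=C: 1 × 598 = 598
  Σ(formed) = 3378 kJ
ΔH = Σ(broken) − Σ(formed) = 3268 − 3378 = −110 kJ

ΔH ≈ −110 kJ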